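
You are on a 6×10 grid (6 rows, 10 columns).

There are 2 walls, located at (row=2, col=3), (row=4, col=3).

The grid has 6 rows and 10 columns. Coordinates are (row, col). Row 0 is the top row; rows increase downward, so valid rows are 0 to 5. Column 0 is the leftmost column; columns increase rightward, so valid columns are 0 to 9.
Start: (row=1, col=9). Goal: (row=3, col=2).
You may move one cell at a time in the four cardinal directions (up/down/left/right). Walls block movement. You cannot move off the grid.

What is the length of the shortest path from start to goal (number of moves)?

Answer: Shortest path length: 9

Derivation:
BFS from (row=1, col=9) until reaching (row=3, col=2):
  Distance 0: (row=1, col=9)
  Distance 1: (row=0, col=9), (row=1, col=8), (row=2, col=9)
  Distance 2: (row=0, col=8), (row=1, col=7), (row=2, col=8), (row=3, col=9)
  Distance 3: (row=0, col=7), (row=1, col=6), (row=2, col=7), (row=3, col=8), (row=4, col=9)
  Distance 4: (row=0, col=6), (row=1, col=5), (row=2, col=6), (row=3, col=7), (row=4, col=8), (row=5, col=9)
  Distance 5: (row=0, col=5), (row=1, col=4), (row=2, col=5), (row=3, col=6), (row=4, col=7), (row=5, col=8)
  Distance 6: (row=0, col=4), (row=1, col=3), (row=2, col=4), (row=3, col=5), (row=4, col=6), (row=5, col=7)
  Distance 7: (row=0, col=3), (row=1, col=2), (row=3, col=4), (row=4, col=5), (row=5, col=6)
  Distance 8: (row=0, col=2), (row=1, col=1), (row=2, col=2), (row=3, col=3), (row=4, col=4), (row=5, col=5)
  Distance 9: (row=0, col=1), (row=1, col=0), (row=2, col=1), (row=3, col=2), (row=5, col=4)  <- goal reached here
One shortest path (9 moves): (row=1, col=9) -> (row=1, col=8) -> (row=1, col=7) -> (row=1, col=6) -> (row=1, col=5) -> (row=1, col=4) -> (row=1, col=3) -> (row=1, col=2) -> (row=2, col=2) -> (row=3, col=2)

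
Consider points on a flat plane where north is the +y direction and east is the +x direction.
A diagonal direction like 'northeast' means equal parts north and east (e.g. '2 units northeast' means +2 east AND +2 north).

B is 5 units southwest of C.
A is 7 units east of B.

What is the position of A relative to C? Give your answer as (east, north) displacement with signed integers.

Place C at the origin (east=0, north=0).
  B is 5 units southwest of C: delta (east=-5, north=-5); B at (east=-5, north=-5).
  A is 7 units east of B: delta (east=+7, north=+0); A at (east=2, north=-5).
Therefore A relative to C: (east=2, north=-5).

Answer: A is at (east=2, north=-5) relative to C.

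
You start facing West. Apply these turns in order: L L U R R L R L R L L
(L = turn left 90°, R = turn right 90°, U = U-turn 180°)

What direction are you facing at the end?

Answer: Final heading: West

Derivation:
Start: West
  L (left (90° counter-clockwise)) -> South
  L (left (90° counter-clockwise)) -> East
  U (U-turn (180°)) -> West
  R (right (90° clockwise)) -> North
  R (right (90° clockwise)) -> East
  L (left (90° counter-clockwise)) -> North
  R (right (90° clockwise)) -> East
  L (left (90° counter-clockwise)) -> North
  R (right (90° clockwise)) -> East
  L (left (90° counter-clockwise)) -> North
  L (left (90° counter-clockwise)) -> West
Final: West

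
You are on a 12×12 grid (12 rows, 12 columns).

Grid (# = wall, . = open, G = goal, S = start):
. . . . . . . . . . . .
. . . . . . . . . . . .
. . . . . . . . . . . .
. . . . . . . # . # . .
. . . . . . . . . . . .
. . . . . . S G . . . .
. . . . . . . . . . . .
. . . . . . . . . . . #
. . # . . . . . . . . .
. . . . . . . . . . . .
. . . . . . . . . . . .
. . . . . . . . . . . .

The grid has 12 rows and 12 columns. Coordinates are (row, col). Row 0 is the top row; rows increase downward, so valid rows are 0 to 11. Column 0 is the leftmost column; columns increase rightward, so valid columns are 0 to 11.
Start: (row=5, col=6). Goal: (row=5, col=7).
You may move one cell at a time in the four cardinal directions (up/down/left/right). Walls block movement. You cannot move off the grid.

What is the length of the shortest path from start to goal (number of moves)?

BFS from (row=5, col=6) until reaching (row=5, col=7):
  Distance 0: (row=5, col=6)
  Distance 1: (row=4, col=6), (row=5, col=5), (row=5, col=7), (row=6, col=6)  <- goal reached here
One shortest path (1 moves): (row=5, col=6) -> (row=5, col=7)

Answer: Shortest path length: 1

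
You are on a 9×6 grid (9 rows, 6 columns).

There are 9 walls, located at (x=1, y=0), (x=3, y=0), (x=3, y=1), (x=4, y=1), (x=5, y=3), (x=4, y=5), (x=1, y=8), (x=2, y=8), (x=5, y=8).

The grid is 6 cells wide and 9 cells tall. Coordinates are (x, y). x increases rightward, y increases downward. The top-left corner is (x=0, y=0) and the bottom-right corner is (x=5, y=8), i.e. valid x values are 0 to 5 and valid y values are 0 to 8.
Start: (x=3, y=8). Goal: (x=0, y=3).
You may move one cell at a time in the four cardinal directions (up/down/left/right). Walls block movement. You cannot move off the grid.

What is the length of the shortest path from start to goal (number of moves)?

BFS from (x=3, y=8) until reaching (x=0, y=3):
  Distance 0: (x=3, y=8)
  Distance 1: (x=3, y=7), (x=4, y=8)
  Distance 2: (x=3, y=6), (x=2, y=7), (x=4, y=7)
  Distance 3: (x=3, y=5), (x=2, y=6), (x=4, y=6), (x=1, y=7), (x=5, y=7)
  Distance 4: (x=3, y=4), (x=2, y=5), (x=1, y=6), (x=5, y=6), (x=0, y=7)
  Distance 5: (x=3, y=3), (x=2, y=4), (x=4, y=4), (x=1, y=5), (x=5, y=5), (x=0, y=6), (x=0, y=8)
  Distance 6: (x=3, y=2), (x=2, y=3), (x=4, y=3), (x=1, y=4), (x=5, y=4), (x=0, y=5)
  Distance 7: (x=2, y=2), (x=4, y=2), (x=1, y=3), (x=0, y=4)
  Distance 8: (x=2, y=1), (x=1, y=2), (x=5, y=2), (x=0, y=3)  <- goal reached here
One shortest path (8 moves): (x=3, y=8) -> (x=3, y=7) -> (x=2, y=7) -> (x=1, y=7) -> (x=0, y=7) -> (x=0, y=6) -> (x=0, y=5) -> (x=0, y=4) -> (x=0, y=3)

Answer: Shortest path length: 8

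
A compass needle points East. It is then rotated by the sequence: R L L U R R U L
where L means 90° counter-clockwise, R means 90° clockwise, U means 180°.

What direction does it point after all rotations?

Answer: Final heading: East

Derivation:
Start: East
  R (right (90° clockwise)) -> South
  L (left (90° counter-clockwise)) -> East
  L (left (90° counter-clockwise)) -> North
  U (U-turn (180°)) -> South
  R (right (90° clockwise)) -> West
  R (right (90° clockwise)) -> North
  U (U-turn (180°)) -> South
  L (left (90° counter-clockwise)) -> East
Final: East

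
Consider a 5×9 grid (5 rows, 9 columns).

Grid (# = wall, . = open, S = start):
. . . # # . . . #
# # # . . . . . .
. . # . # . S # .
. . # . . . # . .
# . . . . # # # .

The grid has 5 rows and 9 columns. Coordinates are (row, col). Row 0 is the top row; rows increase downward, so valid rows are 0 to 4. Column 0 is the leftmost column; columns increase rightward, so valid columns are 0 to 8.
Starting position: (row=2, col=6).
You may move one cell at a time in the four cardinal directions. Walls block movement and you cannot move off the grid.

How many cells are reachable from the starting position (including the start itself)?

Answer: Reachable cells: 27

Derivation:
BFS flood-fill from (row=2, col=6):
  Distance 0: (row=2, col=6)
  Distance 1: (row=1, col=6), (row=2, col=5)
  Distance 2: (row=0, col=6), (row=1, col=5), (row=1, col=7), (row=3, col=5)
  Distance 3: (row=0, col=5), (row=0, col=7), (row=1, col=4), (row=1, col=8), (row=3, col=4)
  Distance 4: (row=1, col=3), (row=2, col=8), (row=3, col=3), (row=4, col=4)
  Distance 5: (row=2, col=3), (row=3, col=8), (row=4, col=3)
  Distance 6: (row=3, col=7), (row=4, col=2), (row=4, col=8)
  Distance 7: (row=4, col=1)
  Distance 8: (row=3, col=1)
  Distance 9: (row=2, col=1), (row=3, col=0)
  Distance 10: (row=2, col=0)
Total reachable: 27 (grid has 30 open cells total)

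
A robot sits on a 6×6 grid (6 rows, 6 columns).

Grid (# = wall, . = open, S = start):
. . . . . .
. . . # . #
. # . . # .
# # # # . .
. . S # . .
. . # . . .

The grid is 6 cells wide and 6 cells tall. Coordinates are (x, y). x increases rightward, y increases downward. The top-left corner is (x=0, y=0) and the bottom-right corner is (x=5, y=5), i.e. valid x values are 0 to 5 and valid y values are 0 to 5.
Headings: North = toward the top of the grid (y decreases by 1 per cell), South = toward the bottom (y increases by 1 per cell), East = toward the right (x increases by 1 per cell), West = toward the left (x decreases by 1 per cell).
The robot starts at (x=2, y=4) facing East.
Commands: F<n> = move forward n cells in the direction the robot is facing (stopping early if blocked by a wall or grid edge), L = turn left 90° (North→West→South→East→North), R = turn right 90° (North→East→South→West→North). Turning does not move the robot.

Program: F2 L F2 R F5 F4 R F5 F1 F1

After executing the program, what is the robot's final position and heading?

Start: (x=2, y=4), facing East
  F2: move forward 0/2 (blocked), now at (x=2, y=4)
  L: turn left, now facing North
  F2: move forward 0/2 (blocked), now at (x=2, y=4)
  R: turn right, now facing East
  F5: move forward 0/5 (blocked), now at (x=2, y=4)
  F4: move forward 0/4 (blocked), now at (x=2, y=4)
  R: turn right, now facing South
  F5: move forward 0/5 (blocked), now at (x=2, y=4)
  F1: move forward 0/1 (blocked), now at (x=2, y=4)
  F1: move forward 0/1 (blocked), now at (x=2, y=4)
Final: (x=2, y=4), facing South

Answer: Final position: (x=2, y=4), facing South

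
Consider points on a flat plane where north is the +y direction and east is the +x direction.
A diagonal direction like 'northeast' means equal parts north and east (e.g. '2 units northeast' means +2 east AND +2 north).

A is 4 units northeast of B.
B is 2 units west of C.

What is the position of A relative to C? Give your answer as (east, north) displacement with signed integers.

Place C at the origin (east=0, north=0).
  B is 2 units west of C: delta (east=-2, north=+0); B at (east=-2, north=0).
  A is 4 units northeast of B: delta (east=+4, north=+4); A at (east=2, north=4).
Therefore A relative to C: (east=2, north=4).

Answer: A is at (east=2, north=4) relative to C.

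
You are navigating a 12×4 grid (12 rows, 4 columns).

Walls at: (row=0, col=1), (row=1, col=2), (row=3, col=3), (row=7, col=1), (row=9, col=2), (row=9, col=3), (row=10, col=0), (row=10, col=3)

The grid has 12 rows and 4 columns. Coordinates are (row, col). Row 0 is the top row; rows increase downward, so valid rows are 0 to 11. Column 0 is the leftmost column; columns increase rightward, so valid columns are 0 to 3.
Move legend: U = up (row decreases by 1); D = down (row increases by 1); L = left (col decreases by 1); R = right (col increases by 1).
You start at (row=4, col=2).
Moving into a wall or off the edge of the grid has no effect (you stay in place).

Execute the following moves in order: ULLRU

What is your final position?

Answer: Final position: (row=2, col=1)

Derivation:
Start: (row=4, col=2)
  U (up): (row=4, col=2) -> (row=3, col=2)
  L (left): (row=3, col=2) -> (row=3, col=1)
  L (left): (row=3, col=1) -> (row=3, col=0)
  R (right): (row=3, col=0) -> (row=3, col=1)
  U (up): (row=3, col=1) -> (row=2, col=1)
Final: (row=2, col=1)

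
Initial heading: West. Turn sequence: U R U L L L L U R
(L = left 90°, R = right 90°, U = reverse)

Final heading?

Answer: Final heading: West

Derivation:
Start: West
  U (U-turn (180°)) -> East
  R (right (90° clockwise)) -> South
  U (U-turn (180°)) -> North
  L (left (90° counter-clockwise)) -> West
  L (left (90° counter-clockwise)) -> South
  L (left (90° counter-clockwise)) -> East
  L (left (90° counter-clockwise)) -> North
  U (U-turn (180°)) -> South
  R (right (90° clockwise)) -> West
Final: West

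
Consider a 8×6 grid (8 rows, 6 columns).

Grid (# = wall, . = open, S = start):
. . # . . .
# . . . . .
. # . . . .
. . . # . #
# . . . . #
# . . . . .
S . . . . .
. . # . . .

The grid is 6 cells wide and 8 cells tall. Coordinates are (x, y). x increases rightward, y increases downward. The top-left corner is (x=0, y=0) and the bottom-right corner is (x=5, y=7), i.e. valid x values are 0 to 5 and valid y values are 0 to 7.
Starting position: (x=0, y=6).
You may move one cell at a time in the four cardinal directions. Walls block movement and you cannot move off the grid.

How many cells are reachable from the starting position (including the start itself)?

BFS flood-fill from (x=0, y=6):
  Distance 0: (x=0, y=6)
  Distance 1: (x=1, y=6), (x=0, y=7)
  Distance 2: (x=1, y=5), (x=2, y=6), (x=1, y=7)
  Distance 3: (x=1, y=4), (x=2, y=5), (x=3, y=6)
  Distance 4: (x=1, y=3), (x=2, y=4), (x=3, y=5), (x=4, y=6), (x=3, y=7)
  Distance 5: (x=0, y=3), (x=2, y=3), (x=3, y=4), (x=4, y=5), (x=5, y=6), (x=4, y=7)
  Distance 6: (x=0, y=2), (x=2, y=2), (x=4, y=4), (x=5, y=5), (x=5, y=7)
  Distance 7: (x=2, y=1), (x=3, y=2), (x=4, y=3)
  Distance 8: (x=1, y=1), (x=3, y=1), (x=4, y=2)
  Distance 9: (x=1, y=0), (x=3, y=0), (x=4, y=1), (x=5, y=2)
  Distance 10: (x=0, y=0), (x=4, y=0), (x=5, y=1)
  Distance 11: (x=5, y=0)
Total reachable: 39 (grid has 39 open cells total)

Answer: Reachable cells: 39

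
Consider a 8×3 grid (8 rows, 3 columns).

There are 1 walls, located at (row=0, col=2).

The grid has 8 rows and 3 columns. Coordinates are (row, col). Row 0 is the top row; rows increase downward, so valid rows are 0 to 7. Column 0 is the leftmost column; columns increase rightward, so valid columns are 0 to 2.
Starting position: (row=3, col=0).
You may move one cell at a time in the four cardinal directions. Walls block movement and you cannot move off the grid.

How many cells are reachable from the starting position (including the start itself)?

Answer: Reachable cells: 23

Derivation:
BFS flood-fill from (row=3, col=0):
  Distance 0: (row=3, col=0)
  Distance 1: (row=2, col=0), (row=3, col=1), (row=4, col=0)
  Distance 2: (row=1, col=0), (row=2, col=1), (row=3, col=2), (row=4, col=1), (row=5, col=0)
  Distance 3: (row=0, col=0), (row=1, col=1), (row=2, col=2), (row=4, col=2), (row=5, col=1), (row=6, col=0)
  Distance 4: (row=0, col=1), (row=1, col=2), (row=5, col=2), (row=6, col=1), (row=7, col=0)
  Distance 5: (row=6, col=2), (row=7, col=1)
  Distance 6: (row=7, col=2)
Total reachable: 23 (grid has 23 open cells total)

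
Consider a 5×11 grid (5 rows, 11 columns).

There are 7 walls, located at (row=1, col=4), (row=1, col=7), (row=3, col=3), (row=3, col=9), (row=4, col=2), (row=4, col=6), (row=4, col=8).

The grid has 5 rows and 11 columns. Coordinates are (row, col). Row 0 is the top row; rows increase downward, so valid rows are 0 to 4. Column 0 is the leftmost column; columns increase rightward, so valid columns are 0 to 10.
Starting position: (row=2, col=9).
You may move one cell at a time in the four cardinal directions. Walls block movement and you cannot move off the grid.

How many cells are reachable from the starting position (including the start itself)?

Answer: Reachable cells: 48

Derivation:
BFS flood-fill from (row=2, col=9):
  Distance 0: (row=2, col=9)
  Distance 1: (row=1, col=9), (row=2, col=8), (row=2, col=10)
  Distance 2: (row=0, col=9), (row=1, col=8), (row=1, col=10), (row=2, col=7), (row=3, col=8), (row=3, col=10)
  Distance 3: (row=0, col=8), (row=0, col=10), (row=2, col=6), (row=3, col=7), (row=4, col=10)
  Distance 4: (row=0, col=7), (row=1, col=6), (row=2, col=5), (row=3, col=6), (row=4, col=7), (row=4, col=9)
  Distance 5: (row=0, col=6), (row=1, col=5), (row=2, col=4), (row=3, col=5)
  Distance 6: (row=0, col=5), (row=2, col=3), (row=3, col=4), (row=4, col=5)
  Distance 7: (row=0, col=4), (row=1, col=3), (row=2, col=2), (row=4, col=4)
  Distance 8: (row=0, col=3), (row=1, col=2), (row=2, col=1), (row=3, col=2), (row=4, col=3)
  Distance 9: (row=0, col=2), (row=1, col=1), (row=2, col=0), (row=3, col=1)
  Distance 10: (row=0, col=1), (row=1, col=0), (row=3, col=0), (row=4, col=1)
  Distance 11: (row=0, col=0), (row=4, col=0)
Total reachable: 48 (grid has 48 open cells total)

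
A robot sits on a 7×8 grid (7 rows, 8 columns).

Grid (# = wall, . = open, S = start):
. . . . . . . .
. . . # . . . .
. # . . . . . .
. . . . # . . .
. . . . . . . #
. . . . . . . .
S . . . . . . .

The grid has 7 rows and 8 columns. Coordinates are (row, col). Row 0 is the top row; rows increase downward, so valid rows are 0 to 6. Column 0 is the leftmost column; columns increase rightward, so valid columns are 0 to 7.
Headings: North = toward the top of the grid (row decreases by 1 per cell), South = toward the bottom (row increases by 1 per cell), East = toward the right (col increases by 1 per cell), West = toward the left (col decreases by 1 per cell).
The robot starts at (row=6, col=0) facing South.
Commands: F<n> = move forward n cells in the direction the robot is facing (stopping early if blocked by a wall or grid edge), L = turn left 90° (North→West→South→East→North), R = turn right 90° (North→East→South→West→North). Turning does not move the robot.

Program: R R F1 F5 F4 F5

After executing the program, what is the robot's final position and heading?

Answer: Final position: (row=0, col=0), facing North

Derivation:
Start: (row=6, col=0), facing South
  R: turn right, now facing West
  R: turn right, now facing North
  F1: move forward 1, now at (row=5, col=0)
  F5: move forward 5, now at (row=0, col=0)
  F4: move forward 0/4 (blocked), now at (row=0, col=0)
  F5: move forward 0/5 (blocked), now at (row=0, col=0)
Final: (row=0, col=0), facing North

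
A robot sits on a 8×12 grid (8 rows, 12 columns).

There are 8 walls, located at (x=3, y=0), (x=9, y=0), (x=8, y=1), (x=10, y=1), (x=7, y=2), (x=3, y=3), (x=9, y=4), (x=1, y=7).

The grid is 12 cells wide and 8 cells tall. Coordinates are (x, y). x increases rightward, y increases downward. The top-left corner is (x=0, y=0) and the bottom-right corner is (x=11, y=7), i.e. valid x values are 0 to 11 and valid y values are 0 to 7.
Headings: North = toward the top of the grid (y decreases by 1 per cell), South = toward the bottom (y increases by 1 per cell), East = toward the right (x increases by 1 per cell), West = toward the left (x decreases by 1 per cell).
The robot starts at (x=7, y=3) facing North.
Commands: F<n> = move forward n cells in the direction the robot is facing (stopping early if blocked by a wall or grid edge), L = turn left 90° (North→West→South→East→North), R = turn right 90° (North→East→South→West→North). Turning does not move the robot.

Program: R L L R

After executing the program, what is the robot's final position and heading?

Answer: Final position: (x=7, y=3), facing North

Derivation:
Start: (x=7, y=3), facing North
  R: turn right, now facing East
  L: turn left, now facing North
  L: turn left, now facing West
  R: turn right, now facing North
Final: (x=7, y=3), facing North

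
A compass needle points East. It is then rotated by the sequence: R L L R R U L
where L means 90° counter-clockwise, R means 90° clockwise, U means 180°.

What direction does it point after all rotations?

Start: East
  R (right (90° clockwise)) -> South
  L (left (90° counter-clockwise)) -> East
  L (left (90° counter-clockwise)) -> North
  R (right (90° clockwise)) -> East
  R (right (90° clockwise)) -> South
  U (U-turn (180°)) -> North
  L (left (90° counter-clockwise)) -> West
Final: West

Answer: Final heading: West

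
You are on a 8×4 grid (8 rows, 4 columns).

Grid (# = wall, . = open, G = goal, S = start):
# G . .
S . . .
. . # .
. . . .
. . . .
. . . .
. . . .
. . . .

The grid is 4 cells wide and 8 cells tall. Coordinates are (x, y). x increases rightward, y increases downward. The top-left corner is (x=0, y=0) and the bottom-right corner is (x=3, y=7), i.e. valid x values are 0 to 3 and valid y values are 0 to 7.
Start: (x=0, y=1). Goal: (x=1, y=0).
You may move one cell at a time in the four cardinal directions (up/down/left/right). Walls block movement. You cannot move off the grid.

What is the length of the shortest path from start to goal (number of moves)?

Answer: Shortest path length: 2

Derivation:
BFS from (x=0, y=1) until reaching (x=1, y=0):
  Distance 0: (x=0, y=1)
  Distance 1: (x=1, y=1), (x=0, y=2)
  Distance 2: (x=1, y=0), (x=2, y=1), (x=1, y=2), (x=0, y=3)  <- goal reached here
One shortest path (2 moves): (x=0, y=1) -> (x=1, y=1) -> (x=1, y=0)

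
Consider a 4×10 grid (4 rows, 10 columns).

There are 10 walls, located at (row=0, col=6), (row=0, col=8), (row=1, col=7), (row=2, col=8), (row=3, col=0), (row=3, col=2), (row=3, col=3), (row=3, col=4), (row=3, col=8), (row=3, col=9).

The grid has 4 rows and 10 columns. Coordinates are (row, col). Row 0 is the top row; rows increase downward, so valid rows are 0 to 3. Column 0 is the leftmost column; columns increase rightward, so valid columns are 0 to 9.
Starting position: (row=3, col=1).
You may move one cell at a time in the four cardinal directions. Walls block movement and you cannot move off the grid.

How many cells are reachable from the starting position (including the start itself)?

Answer: Reachable cells: 25

Derivation:
BFS flood-fill from (row=3, col=1):
  Distance 0: (row=3, col=1)
  Distance 1: (row=2, col=1)
  Distance 2: (row=1, col=1), (row=2, col=0), (row=2, col=2)
  Distance 3: (row=0, col=1), (row=1, col=0), (row=1, col=2), (row=2, col=3)
  Distance 4: (row=0, col=0), (row=0, col=2), (row=1, col=3), (row=2, col=4)
  Distance 5: (row=0, col=3), (row=1, col=4), (row=2, col=5)
  Distance 6: (row=0, col=4), (row=1, col=5), (row=2, col=6), (row=3, col=5)
  Distance 7: (row=0, col=5), (row=1, col=6), (row=2, col=7), (row=3, col=6)
  Distance 8: (row=3, col=7)
Total reachable: 25 (grid has 30 open cells total)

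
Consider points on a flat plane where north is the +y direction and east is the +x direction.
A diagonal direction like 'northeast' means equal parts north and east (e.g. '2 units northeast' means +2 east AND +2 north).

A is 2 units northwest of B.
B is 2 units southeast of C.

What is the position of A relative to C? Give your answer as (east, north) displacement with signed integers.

Answer: A is at (east=0, north=0) relative to C.

Derivation:
Place C at the origin (east=0, north=0).
  B is 2 units southeast of C: delta (east=+2, north=-2); B at (east=2, north=-2).
  A is 2 units northwest of B: delta (east=-2, north=+2); A at (east=0, north=0).
Therefore A relative to C: (east=0, north=0).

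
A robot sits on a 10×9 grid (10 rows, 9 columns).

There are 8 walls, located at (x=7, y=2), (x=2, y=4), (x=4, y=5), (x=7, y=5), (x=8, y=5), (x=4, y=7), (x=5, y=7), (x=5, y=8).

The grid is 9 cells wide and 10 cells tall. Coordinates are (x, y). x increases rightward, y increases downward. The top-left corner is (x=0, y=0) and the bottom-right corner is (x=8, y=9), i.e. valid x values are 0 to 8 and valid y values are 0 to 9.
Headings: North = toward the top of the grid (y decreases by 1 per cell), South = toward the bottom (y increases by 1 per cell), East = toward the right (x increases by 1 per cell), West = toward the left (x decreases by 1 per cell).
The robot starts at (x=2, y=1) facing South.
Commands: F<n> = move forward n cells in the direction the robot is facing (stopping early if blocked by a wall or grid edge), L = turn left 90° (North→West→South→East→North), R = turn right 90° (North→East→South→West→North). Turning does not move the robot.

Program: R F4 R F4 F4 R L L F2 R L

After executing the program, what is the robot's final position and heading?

Answer: Final position: (x=0, y=0), facing West

Derivation:
Start: (x=2, y=1), facing South
  R: turn right, now facing West
  F4: move forward 2/4 (blocked), now at (x=0, y=1)
  R: turn right, now facing North
  F4: move forward 1/4 (blocked), now at (x=0, y=0)
  F4: move forward 0/4 (blocked), now at (x=0, y=0)
  R: turn right, now facing East
  L: turn left, now facing North
  L: turn left, now facing West
  F2: move forward 0/2 (blocked), now at (x=0, y=0)
  R: turn right, now facing North
  L: turn left, now facing West
Final: (x=0, y=0), facing West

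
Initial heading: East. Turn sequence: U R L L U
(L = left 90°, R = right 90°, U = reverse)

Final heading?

Answer: Final heading: North

Derivation:
Start: East
  U (U-turn (180°)) -> West
  R (right (90° clockwise)) -> North
  L (left (90° counter-clockwise)) -> West
  L (left (90° counter-clockwise)) -> South
  U (U-turn (180°)) -> North
Final: North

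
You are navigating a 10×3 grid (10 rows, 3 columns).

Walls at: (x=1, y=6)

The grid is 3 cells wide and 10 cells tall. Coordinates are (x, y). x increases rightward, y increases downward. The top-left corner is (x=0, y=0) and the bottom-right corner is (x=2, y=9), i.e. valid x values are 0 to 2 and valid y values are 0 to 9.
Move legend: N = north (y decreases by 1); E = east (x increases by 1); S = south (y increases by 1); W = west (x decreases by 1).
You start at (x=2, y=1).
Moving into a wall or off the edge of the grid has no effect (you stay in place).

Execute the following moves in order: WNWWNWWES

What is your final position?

Start: (x=2, y=1)
  W (west): (x=2, y=1) -> (x=1, y=1)
  N (north): (x=1, y=1) -> (x=1, y=0)
  W (west): (x=1, y=0) -> (x=0, y=0)
  W (west): blocked, stay at (x=0, y=0)
  N (north): blocked, stay at (x=0, y=0)
  W (west): blocked, stay at (x=0, y=0)
  W (west): blocked, stay at (x=0, y=0)
  E (east): (x=0, y=0) -> (x=1, y=0)
  S (south): (x=1, y=0) -> (x=1, y=1)
Final: (x=1, y=1)

Answer: Final position: (x=1, y=1)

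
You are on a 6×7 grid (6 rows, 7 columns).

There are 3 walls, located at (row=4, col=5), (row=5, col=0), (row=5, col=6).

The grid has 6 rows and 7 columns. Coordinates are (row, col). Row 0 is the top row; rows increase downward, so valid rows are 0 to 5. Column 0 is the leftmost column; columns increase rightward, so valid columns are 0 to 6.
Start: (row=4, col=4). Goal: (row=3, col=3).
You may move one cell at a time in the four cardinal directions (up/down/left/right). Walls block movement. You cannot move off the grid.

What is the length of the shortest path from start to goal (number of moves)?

Answer: Shortest path length: 2

Derivation:
BFS from (row=4, col=4) until reaching (row=3, col=3):
  Distance 0: (row=4, col=4)
  Distance 1: (row=3, col=4), (row=4, col=3), (row=5, col=4)
  Distance 2: (row=2, col=4), (row=3, col=3), (row=3, col=5), (row=4, col=2), (row=5, col=3), (row=5, col=5)  <- goal reached here
One shortest path (2 moves): (row=4, col=4) -> (row=4, col=3) -> (row=3, col=3)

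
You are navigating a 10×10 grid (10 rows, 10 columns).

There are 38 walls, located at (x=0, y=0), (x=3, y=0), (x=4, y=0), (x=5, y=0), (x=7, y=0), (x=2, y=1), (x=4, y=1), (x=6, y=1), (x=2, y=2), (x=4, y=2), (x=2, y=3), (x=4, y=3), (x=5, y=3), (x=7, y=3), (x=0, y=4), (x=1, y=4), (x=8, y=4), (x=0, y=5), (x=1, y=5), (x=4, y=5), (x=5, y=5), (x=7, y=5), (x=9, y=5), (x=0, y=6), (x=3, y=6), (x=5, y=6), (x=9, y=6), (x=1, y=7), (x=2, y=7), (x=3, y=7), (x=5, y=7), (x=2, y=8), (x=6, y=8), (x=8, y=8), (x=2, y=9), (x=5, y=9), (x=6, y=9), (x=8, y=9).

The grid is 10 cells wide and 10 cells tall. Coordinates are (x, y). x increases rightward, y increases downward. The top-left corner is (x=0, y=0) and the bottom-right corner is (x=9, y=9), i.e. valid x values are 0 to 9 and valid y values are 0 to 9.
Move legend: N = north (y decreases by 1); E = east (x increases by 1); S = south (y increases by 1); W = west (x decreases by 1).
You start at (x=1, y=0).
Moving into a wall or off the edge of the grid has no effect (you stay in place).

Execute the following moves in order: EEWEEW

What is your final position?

Answer: Final position: (x=1, y=0)

Derivation:
Start: (x=1, y=0)
  E (east): (x=1, y=0) -> (x=2, y=0)
  E (east): blocked, stay at (x=2, y=0)
  W (west): (x=2, y=0) -> (x=1, y=0)
  E (east): (x=1, y=0) -> (x=2, y=0)
  E (east): blocked, stay at (x=2, y=0)
  W (west): (x=2, y=0) -> (x=1, y=0)
Final: (x=1, y=0)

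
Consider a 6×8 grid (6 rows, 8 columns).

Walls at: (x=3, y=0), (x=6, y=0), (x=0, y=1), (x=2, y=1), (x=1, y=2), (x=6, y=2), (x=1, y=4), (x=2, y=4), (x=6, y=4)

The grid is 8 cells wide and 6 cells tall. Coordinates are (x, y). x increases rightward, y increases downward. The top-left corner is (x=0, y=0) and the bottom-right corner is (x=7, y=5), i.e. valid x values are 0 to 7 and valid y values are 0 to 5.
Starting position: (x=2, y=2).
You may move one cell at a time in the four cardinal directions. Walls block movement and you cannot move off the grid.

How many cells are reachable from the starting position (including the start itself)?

Answer: Reachable cells: 35

Derivation:
BFS flood-fill from (x=2, y=2):
  Distance 0: (x=2, y=2)
  Distance 1: (x=3, y=2), (x=2, y=3)
  Distance 2: (x=3, y=1), (x=4, y=2), (x=1, y=3), (x=3, y=3)
  Distance 3: (x=4, y=1), (x=5, y=2), (x=0, y=3), (x=4, y=3), (x=3, y=4)
  Distance 4: (x=4, y=0), (x=5, y=1), (x=0, y=2), (x=5, y=3), (x=0, y=4), (x=4, y=4), (x=3, y=5)
  Distance 5: (x=5, y=0), (x=6, y=1), (x=6, y=3), (x=5, y=4), (x=0, y=5), (x=2, y=5), (x=4, y=5)
  Distance 6: (x=7, y=1), (x=7, y=3), (x=1, y=5), (x=5, y=5)
  Distance 7: (x=7, y=0), (x=7, y=2), (x=7, y=4), (x=6, y=5)
  Distance 8: (x=7, y=5)
Total reachable: 35 (grid has 39 open cells total)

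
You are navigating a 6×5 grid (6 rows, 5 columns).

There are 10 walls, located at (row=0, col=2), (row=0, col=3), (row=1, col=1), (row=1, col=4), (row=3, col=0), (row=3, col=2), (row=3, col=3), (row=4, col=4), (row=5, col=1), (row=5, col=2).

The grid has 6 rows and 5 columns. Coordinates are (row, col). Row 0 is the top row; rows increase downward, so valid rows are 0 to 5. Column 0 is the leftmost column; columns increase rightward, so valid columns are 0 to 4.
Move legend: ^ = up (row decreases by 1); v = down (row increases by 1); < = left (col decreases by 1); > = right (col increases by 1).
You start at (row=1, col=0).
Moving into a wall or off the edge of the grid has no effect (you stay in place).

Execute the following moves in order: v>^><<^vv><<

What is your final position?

Start: (row=1, col=0)
  v (down): (row=1, col=0) -> (row=2, col=0)
  > (right): (row=2, col=0) -> (row=2, col=1)
  ^ (up): blocked, stay at (row=2, col=1)
  > (right): (row=2, col=1) -> (row=2, col=2)
  < (left): (row=2, col=2) -> (row=2, col=1)
  < (left): (row=2, col=1) -> (row=2, col=0)
  ^ (up): (row=2, col=0) -> (row=1, col=0)
  v (down): (row=1, col=0) -> (row=2, col=0)
  v (down): blocked, stay at (row=2, col=0)
  > (right): (row=2, col=0) -> (row=2, col=1)
  < (left): (row=2, col=1) -> (row=2, col=0)
  < (left): blocked, stay at (row=2, col=0)
Final: (row=2, col=0)

Answer: Final position: (row=2, col=0)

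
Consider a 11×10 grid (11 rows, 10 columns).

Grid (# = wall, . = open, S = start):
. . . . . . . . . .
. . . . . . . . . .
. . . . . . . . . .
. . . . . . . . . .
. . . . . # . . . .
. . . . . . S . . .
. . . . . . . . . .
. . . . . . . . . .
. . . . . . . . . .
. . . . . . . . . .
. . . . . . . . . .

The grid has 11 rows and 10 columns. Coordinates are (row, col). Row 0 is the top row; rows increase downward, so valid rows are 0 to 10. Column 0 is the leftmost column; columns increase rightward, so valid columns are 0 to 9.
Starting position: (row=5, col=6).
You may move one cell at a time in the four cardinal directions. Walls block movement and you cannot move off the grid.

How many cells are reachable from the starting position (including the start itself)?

Answer: Reachable cells: 109

Derivation:
BFS flood-fill from (row=5, col=6):
  Distance 0: (row=5, col=6)
  Distance 1: (row=4, col=6), (row=5, col=5), (row=5, col=7), (row=6, col=6)
  Distance 2: (row=3, col=6), (row=4, col=7), (row=5, col=4), (row=5, col=8), (row=6, col=5), (row=6, col=7), (row=7, col=6)
  Distance 3: (row=2, col=6), (row=3, col=5), (row=3, col=7), (row=4, col=4), (row=4, col=8), (row=5, col=3), (row=5, col=9), (row=6, col=4), (row=6, col=8), (row=7, col=5), (row=7, col=7), (row=8, col=6)
  Distance 4: (row=1, col=6), (row=2, col=5), (row=2, col=7), (row=3, col=4), (row=3, col=8), (row=4, col=3), (row=4, col=9), (row=5, col=2), (row=6, col=3), (row=6, col=9), (row=7, col=4), (row=7, col=8), (row=8, col=5), (row=8, col=7), (row=9, col=6)
  Distance 5: (row=0, col=6), (row=1, col=5), (row=1, col=7), (row=2, col=4), (row=2, col=8), (row=3, col=3), (row=3, col=9), (row=4, col=2), (row=5, col=1), (row=6, col=2), (row=7, col=3), (row=7, col=9), (row=8, col=4), (row=8, col=8), (row=9, col=5), (row=9, col=7), (row=10, col=6)
  Distance 6: (row=0, col=5), (row=0, col=7), (row=1, col=4), (row=1, col=8), (row=2, col=3), (row=2, col=9), (row=3, col=2), (row=4, col=1), (row=5, col=0), (row=6, col=1), (row=7, col=2), (row=8, col=3), (row=8, col=9), (row=9, col=4), (row=9, col=8), (row=10, col=5), (row=10, col=7)
  Distance 7: (row=0, col=4), (row=0, col=8), (row=1, col=3), (row=1, col=9), (row=2, col=2), (row=3, col=1), (row=4, col=0), (row=6, col=0), (row=7, col=1), (row=8, col=2), (row=9, col=3), (row=9, col=9), (row=10, col=4), (row=10, col=8)
  Distance 8: (row=0, col=3), (row=0, col=9), (row=1, col=2), (row=2, col=1), (row=3, col=0), (row=7, col=0), (row=8, col=1), (row=9, col=2), (row=10, col=3), (row=10, col=9)
  Distance 9: (row=0, col=2), (row=1, col=1), (row=2, col=0), (row=8, col=0), (row=9, col=1), (row=10, col=2)
  Distance 10: (row=0, col=1), (row=1, col=0), (row=9, col=0), (row=10, col=1)
  Distance 11: (row=0, col=0), (row=10, col=0)
Total reachable: 109 (grid has 109 open cells total)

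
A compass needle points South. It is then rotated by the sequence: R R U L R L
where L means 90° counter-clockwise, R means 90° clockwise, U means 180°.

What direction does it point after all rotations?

Answer: Final heading: East

Derivation:
Start: South
  R (right (90° clockwise)) -> West
  R (right (90° clockwise)) -> North
  U (U-turn (180°)) -> South
  L (left (90° counter-clockwise)) -> East
  R (right (90° clockwise)) -> South
  L (left (90° counter-clockwise)) -> East
Final: East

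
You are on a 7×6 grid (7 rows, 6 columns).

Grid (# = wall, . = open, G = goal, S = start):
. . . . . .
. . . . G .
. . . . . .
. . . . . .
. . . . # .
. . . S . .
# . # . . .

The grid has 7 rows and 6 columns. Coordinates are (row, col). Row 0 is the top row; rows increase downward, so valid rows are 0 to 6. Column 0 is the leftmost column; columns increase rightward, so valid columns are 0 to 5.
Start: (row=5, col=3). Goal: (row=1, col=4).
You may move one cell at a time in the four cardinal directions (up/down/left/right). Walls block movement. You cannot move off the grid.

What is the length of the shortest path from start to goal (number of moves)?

Answer: Shortest path length: 5

Derivation:
BFS from (row=5, col=3) until reaching (row=1, col=4):
  Distance 0: (row=5, col=3)
  Distance 1: (row=4, col=3), (row=5, col=2), (row=5, col=4), (row=6, col=3)
  Distance 2: (row=3, col=3), (row=4, col=2), (row=5, col=1), (row=5, col=5), (row=6, col=4)
  Distance 3: (row=2, col=3), (row=3, col=2), (row=3, col=4), (row=4, col=1), (row=4, col=5), (row=5, col=0), (row=6, col=1), (row=6, col=5)
  Distance 4: (row=1, col=3), (row=2, col=2), (row=2, col=4), (row=3, col=1), (row=3, col=5), (row=4, col=0)
  Distance 5: (row=0, col=3), (row=1, col=2), (row=1, col=4), (row=2, col=1), (row=2, col=5), (row=3, col=0)  <- goal reached here
One shortest path (5 moves): (row=5, col=3) -> (row=4, col=3) -> (row=3, col=3) -> (row=3, col=4) -> (row=2, col=4) -> (row=1, col=4)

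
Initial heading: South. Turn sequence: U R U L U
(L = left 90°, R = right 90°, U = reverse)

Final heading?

Start: South
  U (U-turn (180°)) -> North
  R (right (90° clockwise)) -> East
  U (U-turn (180°)) -> West
  L (left (90° counter-clockwise)) -> South
  U (U-turn (180°)) -> North
Final: North

Answer: Final heading: North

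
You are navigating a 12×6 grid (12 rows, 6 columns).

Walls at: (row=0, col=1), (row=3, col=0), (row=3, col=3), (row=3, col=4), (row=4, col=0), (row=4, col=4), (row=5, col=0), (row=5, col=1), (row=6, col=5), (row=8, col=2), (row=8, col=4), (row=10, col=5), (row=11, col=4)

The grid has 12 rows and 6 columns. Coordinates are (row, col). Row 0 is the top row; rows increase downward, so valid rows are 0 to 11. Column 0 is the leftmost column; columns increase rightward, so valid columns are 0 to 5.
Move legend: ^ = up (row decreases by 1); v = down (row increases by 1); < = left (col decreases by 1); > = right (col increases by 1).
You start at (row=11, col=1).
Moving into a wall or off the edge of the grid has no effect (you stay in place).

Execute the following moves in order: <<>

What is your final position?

Start: (row=11, col=1)
  < (left): (row=11, col=1) -> (row=11, col=0)
  < (left): blocked, stay at (row=11, col=0)
  > (right): (row=11, col=0) -> (row=11, col=1)
Final: (row=11, col=1)

Answer: Final position: (row=11, col=1)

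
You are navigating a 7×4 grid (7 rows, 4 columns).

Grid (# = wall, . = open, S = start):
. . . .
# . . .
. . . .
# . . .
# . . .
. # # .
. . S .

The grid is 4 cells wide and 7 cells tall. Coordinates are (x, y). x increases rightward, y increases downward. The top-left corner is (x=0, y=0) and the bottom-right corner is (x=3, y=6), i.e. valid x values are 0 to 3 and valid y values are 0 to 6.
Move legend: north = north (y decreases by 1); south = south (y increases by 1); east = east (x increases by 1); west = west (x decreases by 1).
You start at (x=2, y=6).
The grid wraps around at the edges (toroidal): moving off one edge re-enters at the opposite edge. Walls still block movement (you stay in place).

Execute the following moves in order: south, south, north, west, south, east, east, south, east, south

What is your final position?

Start: (x=2, y=6)
  south (south): (x=2, y=6) -> (x=2, y=0)
  south (south): (x=2, y=0) -> (x=2, y=1)
  north (north): (x=2, y=1) -> (x=2, y=0)
  west (west): (x=2, y=0) -> (x=1, y=0)
  south (south): (x=1, y=0) -> (x=1, y=1)
  east (east): (x=1, y=1) -> (x=2, y=1)
  east (east): (x=2, y=1) -> (x=3, y=1)
  south (south): (x=3, y=1) -> (x=3, y=2)
  east (east): (x=3, y=2) -> (x=0, y=2)
  south (south): blocked, stay at (x=0, y=2)
Final: (x=0, y=2)

Answer: Final position: (x=0, y=2)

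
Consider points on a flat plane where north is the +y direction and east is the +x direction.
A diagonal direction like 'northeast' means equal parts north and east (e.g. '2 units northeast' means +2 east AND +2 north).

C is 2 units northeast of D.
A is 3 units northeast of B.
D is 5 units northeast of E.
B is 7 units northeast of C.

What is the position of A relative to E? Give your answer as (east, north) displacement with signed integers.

Answer: A is at (east=17, north=17) relative to E.

Derivation:
Place E at the origin (east=0, north=0).
  D is 5 units northeast of E: delta (east=+5, north=+5); D at (east=5, north=5).
  C is 2 units northeast of D: delta (east=+2, north=+2); C at (east=7, north=7).
  B is 7 units northeast of C: delta (east=+7, north=+7); B at (east=14, north=14).
  A is 3 units northeast of B: delta (east=+3, north=+3); A at (east=17, north=17).
Therefore A relative to E: (east=17, north=17).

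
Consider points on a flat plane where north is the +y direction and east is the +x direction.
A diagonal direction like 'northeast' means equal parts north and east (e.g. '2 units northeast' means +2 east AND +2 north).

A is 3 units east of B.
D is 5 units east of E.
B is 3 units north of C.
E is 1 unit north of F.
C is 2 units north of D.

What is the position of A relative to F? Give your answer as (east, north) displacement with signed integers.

Answer: A is at (east=8, north=6) relative to F.

Derivation:
Place F at the origin (east=0, north=0).
  E is 1 unit north of F: delta (east=+0, north=+1); E at (east=0, north=1).
  D is 5 units east of E: delta (east=+5, north=+0); D at (east=5, north=1).
  C is 2 units north of D: delta (east=+0, north=+2); C at (east=5, north=3).
  B is 3 units north of C: delta (east=+0, north=+3); B at (east=5, north=6).
  A is 3 units east of B: delta (east=+3, north=+0); A at (east=8, north=6).
Therefore A relative to F: (east=8, north=6).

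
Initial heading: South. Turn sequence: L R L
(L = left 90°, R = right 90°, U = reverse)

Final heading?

Answer: Final heading: East

Derivation:
Start: South
  L (left (90° counter-clockwise)) -> East
  R (right (90° clockwise)) -> South
  L (left (90° counter-clockwise)) -> East
Final: East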